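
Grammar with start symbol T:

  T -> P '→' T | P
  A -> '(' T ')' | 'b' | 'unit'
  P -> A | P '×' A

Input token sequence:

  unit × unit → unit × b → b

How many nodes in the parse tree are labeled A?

[T [P [P [A unit]] × [A unit]] → [T [P [P [A unit]] × [A b]] → [T [P [A b]]]]]

5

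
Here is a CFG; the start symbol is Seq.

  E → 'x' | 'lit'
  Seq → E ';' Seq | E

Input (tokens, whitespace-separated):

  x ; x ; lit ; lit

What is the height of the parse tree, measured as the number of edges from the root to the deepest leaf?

[Seq [E x] ; [Seq [E x] ; [Seq [E lit] ; [Seq [E lit]]]]]

5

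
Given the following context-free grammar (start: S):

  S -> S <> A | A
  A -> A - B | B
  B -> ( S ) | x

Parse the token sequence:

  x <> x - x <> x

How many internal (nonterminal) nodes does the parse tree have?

11

[S [S [S [A [B x]]] <> [A [A [B x]] - [B x]]] <> [A [B x]]]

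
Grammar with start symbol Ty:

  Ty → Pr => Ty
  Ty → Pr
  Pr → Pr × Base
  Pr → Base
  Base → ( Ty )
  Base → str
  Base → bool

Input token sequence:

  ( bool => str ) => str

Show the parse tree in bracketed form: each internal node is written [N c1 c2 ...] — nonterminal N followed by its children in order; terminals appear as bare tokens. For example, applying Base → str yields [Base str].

Ty
Pr => Ty
Base => Ty
( Ty ) => Ty
( Pr => Ty ) => Ty
( Base => Ty ) => Ty
( bool => Ty ) => Ty
( bool => Pr ) => Ty
( bool => Base ) => Ty
( bool => str ) => Ty
( bool => str ) => Pr
( bool => str ) => Base
( bool => str ) => str

[Ty [Pr [Base ( [Ty [Pr [Base bool]] => [Ty [Pr [Base str]]]] )]] => [Ty [Pr [Base str]]]]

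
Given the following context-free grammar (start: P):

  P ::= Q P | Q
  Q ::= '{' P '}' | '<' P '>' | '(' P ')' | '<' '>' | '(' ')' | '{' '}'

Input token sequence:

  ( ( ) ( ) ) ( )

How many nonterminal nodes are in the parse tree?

8

[P [Q ( [P [Q ( )] [P [Q ( )]]] )] [P [Q ( )]]]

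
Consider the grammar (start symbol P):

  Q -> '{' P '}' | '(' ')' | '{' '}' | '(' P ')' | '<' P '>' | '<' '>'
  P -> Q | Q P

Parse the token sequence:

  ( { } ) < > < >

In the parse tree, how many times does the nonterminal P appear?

[P [Q ( [P [Q { }]] )] [P [Q < >] [P [Q < >]]]]

4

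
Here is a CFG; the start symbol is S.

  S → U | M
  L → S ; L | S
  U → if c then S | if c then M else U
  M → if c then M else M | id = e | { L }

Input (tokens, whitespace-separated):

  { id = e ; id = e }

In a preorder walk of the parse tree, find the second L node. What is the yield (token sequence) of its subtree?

[S [M { [L [S [M id = e]] ; [L [S [M id = e]]]] }]]

id = e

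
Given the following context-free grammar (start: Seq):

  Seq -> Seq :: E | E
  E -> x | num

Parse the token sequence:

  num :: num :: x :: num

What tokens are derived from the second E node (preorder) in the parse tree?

num

[Seq [Seq [Seq [Seq [E num]] :: [E num]] :: [E x]] :: [E num]]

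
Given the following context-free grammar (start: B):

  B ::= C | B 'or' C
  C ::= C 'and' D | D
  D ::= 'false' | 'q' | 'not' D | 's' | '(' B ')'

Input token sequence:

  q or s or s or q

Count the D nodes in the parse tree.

4

[B [B [B [B [C [D q]]] or [C [D s]]] or [C [D s]]] or [C [D q]]]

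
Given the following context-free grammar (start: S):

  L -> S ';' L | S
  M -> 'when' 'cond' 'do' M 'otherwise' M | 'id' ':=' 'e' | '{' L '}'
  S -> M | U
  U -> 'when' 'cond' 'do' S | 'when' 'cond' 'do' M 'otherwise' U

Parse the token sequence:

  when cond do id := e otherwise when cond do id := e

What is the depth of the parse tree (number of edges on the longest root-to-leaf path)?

5

[S [U when cond do [M id := e] otherwise [U when cond do [S [M id := e]]]]]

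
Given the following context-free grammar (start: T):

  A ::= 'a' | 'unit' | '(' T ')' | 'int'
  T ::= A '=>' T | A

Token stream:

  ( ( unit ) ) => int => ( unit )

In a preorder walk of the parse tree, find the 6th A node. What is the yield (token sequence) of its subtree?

unit

[T [A ( [T [A ( [T [A unit]] )]] )] => [T [A int] => [T [A ( [T [A unit]] )]]]]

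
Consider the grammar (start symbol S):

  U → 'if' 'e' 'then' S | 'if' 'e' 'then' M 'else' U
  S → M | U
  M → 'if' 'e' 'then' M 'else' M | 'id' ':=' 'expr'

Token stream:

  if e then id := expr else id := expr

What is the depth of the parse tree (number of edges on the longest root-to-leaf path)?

[S [M if e then [M id := expr] else [M id := expr]]]

3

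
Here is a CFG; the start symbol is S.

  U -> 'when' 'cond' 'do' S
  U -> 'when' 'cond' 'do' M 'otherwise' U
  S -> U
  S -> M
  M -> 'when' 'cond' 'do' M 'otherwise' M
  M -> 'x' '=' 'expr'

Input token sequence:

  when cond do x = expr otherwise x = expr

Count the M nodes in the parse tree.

3

[S [M when cond do [M x = expr] otherwise [M x = expr]]]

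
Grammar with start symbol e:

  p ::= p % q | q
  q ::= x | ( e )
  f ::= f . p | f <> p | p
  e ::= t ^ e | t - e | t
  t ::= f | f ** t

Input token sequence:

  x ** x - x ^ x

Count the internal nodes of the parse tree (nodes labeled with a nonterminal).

19

[e [t [f [p [q x]]] ** [t [f [p [q x]]]]] - [e [t [f [p [q x]]]] ^ [e [t [f [p [q x]]]]]]]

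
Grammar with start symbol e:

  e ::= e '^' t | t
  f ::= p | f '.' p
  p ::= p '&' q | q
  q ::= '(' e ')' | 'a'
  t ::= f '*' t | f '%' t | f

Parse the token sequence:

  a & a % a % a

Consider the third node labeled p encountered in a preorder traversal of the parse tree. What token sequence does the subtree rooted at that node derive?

[e [t [f [p [p [q a]] & [q a]]] % [t [f [p [q a]]] % [t [f [p [q a]]]]]]]

a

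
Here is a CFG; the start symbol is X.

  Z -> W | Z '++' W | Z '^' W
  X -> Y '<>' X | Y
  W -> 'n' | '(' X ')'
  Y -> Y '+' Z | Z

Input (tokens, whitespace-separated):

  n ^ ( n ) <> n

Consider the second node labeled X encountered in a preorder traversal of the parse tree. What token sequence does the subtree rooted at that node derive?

[X [Y [Z [Z [W n]] ^ [W ( [X [Y [Z [W n]]]] )]]] <> [X [Y [Z [W n]]]]]

n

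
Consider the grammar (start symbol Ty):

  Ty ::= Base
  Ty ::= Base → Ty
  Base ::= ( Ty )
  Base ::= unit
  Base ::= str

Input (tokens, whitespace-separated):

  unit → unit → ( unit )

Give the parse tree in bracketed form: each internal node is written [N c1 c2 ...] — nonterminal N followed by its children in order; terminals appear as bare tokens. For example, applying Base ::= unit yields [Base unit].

[Ty [Base unit] → [Ty [Base unit] → [Ty [Base ( [Ty [Base unit]] )]]]]

Ty
Base → Ty
unit → Ty
unit → Base → Ty
unit → unit → Ty
unit → unit → Base
unit → unit → ( Ty )
unit → unit → ( Base )
unit → unit → ( unit )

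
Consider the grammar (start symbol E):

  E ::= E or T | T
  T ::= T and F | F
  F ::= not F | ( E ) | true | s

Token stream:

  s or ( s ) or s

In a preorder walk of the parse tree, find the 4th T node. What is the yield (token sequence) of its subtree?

[E [E [E [T [F s]]] or [T [F ( [E [T [F s]]] )]]] or [T [F s]]]

s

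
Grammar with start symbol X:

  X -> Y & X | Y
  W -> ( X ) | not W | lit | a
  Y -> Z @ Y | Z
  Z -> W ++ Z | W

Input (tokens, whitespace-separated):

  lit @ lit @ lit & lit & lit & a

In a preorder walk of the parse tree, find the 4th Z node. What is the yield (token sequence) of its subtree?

lit

[X [Y [Z [W lit]] @ [Y [Z [W lit]] @ [Y [Z [W lit]]]]] & [X [Y [Z [W lit]]] & [X [Y [Z [W lit]]] & [X [Y [Z [W a]]]]]]]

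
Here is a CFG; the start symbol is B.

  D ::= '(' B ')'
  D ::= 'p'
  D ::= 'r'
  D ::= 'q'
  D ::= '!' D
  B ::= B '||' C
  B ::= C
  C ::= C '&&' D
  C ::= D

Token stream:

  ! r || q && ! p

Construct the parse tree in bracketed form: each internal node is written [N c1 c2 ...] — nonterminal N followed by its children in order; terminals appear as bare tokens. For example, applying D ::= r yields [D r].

B
B || C
C || C
D || C
! D || C
! r || C
! r || C && D
! r || D && D
! r || q && D
! r || q && ! D
! r || q && ! p

[B [B [C [D ! [D r]]]] || [C [C [D q]] && [D ! [D p]]]]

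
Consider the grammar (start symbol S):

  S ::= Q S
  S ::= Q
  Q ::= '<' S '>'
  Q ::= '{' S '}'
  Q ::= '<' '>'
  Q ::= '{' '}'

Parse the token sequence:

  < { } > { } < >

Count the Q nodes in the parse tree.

[S [Q < [S [Q { }]] >] [S [Q { }] [S [Q < >]]]]

4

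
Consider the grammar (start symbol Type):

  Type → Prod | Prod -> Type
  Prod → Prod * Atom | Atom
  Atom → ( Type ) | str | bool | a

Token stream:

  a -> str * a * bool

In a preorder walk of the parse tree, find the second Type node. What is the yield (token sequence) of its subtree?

[Type [Prod [Atom a]] -> [Type [Prod [Prod [Prod [Atom str]] * [Atom a]] * [Atom bool]]]]

str * a * bool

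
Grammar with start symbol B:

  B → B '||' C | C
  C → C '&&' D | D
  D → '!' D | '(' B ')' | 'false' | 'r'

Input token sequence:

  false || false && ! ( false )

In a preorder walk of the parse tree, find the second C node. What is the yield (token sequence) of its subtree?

[B [B [C [D false]]] || [C [C [D false]] && [D ! [D ( [B [C [D false]]] )]]]]

false && ! ( false )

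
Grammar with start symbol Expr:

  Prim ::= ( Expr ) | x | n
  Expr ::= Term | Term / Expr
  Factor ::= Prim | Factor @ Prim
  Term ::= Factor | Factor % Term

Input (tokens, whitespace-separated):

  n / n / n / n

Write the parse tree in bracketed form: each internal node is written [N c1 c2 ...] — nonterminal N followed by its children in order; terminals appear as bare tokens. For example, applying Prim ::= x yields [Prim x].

[Expr [Term [Factor [Prim n]]] / [Expr [Term [Factor [Prim n]]] / [Expr [Term [Factor [Prim n]]] / [Expr [Term [Factor [Prim n]]]]]]]

Expr
Term / Expr
Factor / Expr
Prim / Expr
n / Expr
n / Term / Expr
n / Factor / Expr
n / Prim / Expr
n / n / Expr
n / n / Term / Expr
n / n / Factor / Expr
n / n / Prim / Expr
n / n / n / Expr
n / n / n / Term
n / n / n / Factor
n / n / n / Prim
n / n / n / n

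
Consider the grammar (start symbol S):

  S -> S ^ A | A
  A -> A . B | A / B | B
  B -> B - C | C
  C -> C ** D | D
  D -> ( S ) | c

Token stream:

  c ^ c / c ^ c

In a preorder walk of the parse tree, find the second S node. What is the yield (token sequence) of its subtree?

c ^ c / c

[S [S [S [A [B [C [D c]]]]] ^ [A [A [B [C [D c]]]] / [B [C [D c]]]]] ^ [A [B [C [D c]]]]]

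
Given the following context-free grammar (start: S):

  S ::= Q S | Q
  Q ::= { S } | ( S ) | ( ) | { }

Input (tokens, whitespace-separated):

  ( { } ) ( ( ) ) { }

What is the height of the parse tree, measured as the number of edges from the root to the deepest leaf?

[S [Q ( [S [Q { }]] )] [S [Q ( [S [Q ( )]] )] [S [Q { }]]]]

5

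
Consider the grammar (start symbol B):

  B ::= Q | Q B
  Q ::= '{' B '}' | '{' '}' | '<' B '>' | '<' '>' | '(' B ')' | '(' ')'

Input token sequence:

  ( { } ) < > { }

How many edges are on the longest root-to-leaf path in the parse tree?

4

[B [Q ( [B [Q { }]] )] [B [Q < >] [B [Q { }]]]]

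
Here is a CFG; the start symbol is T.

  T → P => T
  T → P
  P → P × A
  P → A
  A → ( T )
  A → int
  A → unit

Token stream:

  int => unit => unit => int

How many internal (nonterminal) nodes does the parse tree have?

[T [P [A int]] => [T [P [A unit]] => [T [P [A unit]] => [T [P [A int]]]]]]

12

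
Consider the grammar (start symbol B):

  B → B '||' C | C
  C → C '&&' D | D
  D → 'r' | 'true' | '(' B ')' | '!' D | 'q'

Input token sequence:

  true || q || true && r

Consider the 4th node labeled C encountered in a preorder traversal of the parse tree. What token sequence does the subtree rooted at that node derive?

true

[B [B [B [C [D true]]] || [C [D q]]] || [C [C [D true]] && [D r]]]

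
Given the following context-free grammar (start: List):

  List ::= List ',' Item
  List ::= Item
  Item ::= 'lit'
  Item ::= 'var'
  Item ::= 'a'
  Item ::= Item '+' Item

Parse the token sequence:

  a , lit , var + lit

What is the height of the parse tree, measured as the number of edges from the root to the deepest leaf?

4

[List [List [List [Item a]] , [Item lit]] , [Item [Item var] + [Item lit]]]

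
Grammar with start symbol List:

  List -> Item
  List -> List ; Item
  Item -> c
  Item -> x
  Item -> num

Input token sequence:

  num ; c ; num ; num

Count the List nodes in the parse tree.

[List [List [List [List [Item num]] ; [Item c]] ; [Item num]] ; [Item num]]

4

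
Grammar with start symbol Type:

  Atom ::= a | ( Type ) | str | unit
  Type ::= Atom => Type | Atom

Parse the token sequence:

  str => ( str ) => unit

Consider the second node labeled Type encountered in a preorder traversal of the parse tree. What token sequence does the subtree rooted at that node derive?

( str ) => unit

[Type [Atom str] => [Type [Atom ( [Type [Atom str]] )] => [Type [Atom unit]]]]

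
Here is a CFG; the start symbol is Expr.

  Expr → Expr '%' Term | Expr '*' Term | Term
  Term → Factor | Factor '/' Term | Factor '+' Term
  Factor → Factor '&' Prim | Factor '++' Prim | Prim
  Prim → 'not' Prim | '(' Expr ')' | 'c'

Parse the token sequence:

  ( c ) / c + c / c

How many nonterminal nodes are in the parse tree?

[Expr [Term [Factor [Prim ( [Expr [Term [Factor [Prim c]]]] )]] / [Term [Factor [Prim c]] + [Term [Factor [Prim c]] / [Term [Factor [Prim c]]]]]]]

17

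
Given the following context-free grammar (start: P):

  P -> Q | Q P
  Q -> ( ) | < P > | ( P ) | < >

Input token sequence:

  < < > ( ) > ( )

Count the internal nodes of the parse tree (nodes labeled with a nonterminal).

[P [Q < [P [Q < >] [P [Q ( )]]] >] [P [Q ( )]]]

8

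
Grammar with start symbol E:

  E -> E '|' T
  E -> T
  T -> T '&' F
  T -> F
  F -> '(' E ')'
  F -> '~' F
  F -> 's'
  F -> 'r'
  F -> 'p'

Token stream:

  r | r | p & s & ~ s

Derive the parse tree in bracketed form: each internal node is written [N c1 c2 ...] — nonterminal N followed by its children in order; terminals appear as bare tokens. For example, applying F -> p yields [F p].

[E [E [E [T [F r]]] | [T [F r]]] | [T [T [T [F p]] & [F s]] & [F ~ [F s]]]]

E
E | T
E | T | T
T | T | T
F | T | T
r | T | T
r | F | T
r | r | T
r | r | T & F
r | r | T & F & F
r | r | F & F & F
r | r | p & F & F
r | r | p & s & F
r | r | p & s & ~ F
r | r | p & s & ~ s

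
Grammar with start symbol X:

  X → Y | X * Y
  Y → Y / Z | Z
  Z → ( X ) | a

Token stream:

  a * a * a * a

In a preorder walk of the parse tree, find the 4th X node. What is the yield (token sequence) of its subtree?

[X [X [X [X [Y [Z a]]] * [Y [Z a]]] * [Y [Z a]]] * [Y [Z a]]]

a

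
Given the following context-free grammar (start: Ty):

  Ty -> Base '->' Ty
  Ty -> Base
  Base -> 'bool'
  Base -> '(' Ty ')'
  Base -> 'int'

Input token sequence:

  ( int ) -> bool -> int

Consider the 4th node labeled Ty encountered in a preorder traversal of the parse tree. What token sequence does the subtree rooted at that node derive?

[Ty [Base ( [Ty [Base int]] )] -> [Ty [Base bool] -> [Ty [Base int]]]]

int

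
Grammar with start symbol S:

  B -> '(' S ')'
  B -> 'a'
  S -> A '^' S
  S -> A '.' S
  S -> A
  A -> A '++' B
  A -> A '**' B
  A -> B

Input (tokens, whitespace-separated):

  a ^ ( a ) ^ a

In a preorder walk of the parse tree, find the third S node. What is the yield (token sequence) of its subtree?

a

[S [A [B a]] ^ [S [A [B ( [S [A [B a]]] )]] ^ [S [A [B a]]]]]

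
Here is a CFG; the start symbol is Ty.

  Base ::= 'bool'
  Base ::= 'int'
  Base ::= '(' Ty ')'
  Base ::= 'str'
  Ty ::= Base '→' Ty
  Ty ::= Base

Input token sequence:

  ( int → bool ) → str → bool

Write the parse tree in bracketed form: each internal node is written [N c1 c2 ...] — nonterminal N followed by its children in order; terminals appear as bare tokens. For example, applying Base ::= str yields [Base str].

Ty
Base → Ty
( Ty ) → Ty
( Base → Ty ) → Ty
( int → Ty ) → Ty
( int → Base ) → Ty
( int → bool ) → Ty
( int → bool ) → Base → Ty
( int → bool ) → str → Ty
( int → bool ) → str → Base
( int → bool ) → str → bool

[Ty [Base ( [Ty [Base int] → [Ty [Base bool]]] )] → [Ty [Base str] → [Ty [Base bool]]]]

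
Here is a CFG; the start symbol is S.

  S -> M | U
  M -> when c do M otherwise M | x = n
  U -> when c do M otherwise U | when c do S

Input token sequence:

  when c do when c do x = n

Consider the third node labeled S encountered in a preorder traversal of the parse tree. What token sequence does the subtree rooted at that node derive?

[S [U when c do [S [U when c do [S [M x = n]]]]]]

x = n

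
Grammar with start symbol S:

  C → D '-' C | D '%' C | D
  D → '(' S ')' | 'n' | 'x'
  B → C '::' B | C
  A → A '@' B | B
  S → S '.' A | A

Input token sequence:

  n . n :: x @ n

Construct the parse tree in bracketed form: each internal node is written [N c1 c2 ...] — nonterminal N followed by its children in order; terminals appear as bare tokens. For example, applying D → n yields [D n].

[S [S [A [B [C [D n]]]]] . [A [A [B [C [D n]] :: [B [C [D x]]]]] @ [B [C [D n]]]]]

S
S . A
A . A
B . A
C . A
D . A
n . A
n . A @ B
n . B @ B
n . C :: B @ B
n . D :: B @ B
n . n :: B @ B
n . n :: C @ B
n . n :: D @ B
n . n :: x @ B
n . n :: x @ C
n . n :: x @ D
n . n :: x @ n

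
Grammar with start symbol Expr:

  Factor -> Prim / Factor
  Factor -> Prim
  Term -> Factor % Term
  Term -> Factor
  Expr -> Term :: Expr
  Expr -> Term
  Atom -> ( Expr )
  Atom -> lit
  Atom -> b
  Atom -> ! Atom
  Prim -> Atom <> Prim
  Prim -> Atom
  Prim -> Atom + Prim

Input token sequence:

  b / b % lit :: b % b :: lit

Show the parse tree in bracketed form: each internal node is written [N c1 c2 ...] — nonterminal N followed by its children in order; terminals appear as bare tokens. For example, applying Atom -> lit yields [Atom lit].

[Expr [Term [Factor [Prim [Atom b]] / [Factor [Prim [Atom b]]]] % [Term [Factor [Prim [Atom lit]]]]] :: [Expr [Term [Factor [Prim [Atom b]]] % [Term [Factor [Prim [Atom b]]]]] :: [Expr [Term [Factor [Prim [Atom lit]]]]]]]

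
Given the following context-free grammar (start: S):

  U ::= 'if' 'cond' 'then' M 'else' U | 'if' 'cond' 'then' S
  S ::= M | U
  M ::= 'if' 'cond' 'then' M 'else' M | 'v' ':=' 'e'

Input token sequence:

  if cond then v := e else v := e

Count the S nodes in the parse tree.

[S [M if cond then [M v := e] else [M v := e]]]

1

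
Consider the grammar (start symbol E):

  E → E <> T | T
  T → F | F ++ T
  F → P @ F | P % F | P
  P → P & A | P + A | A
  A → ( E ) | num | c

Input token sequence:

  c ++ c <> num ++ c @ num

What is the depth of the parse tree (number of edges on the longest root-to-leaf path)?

7

[E [E [T [F [P [A c]]] ++ [T [F [P [A c]]]]]] <> [T [F [P [A num]]] ++ [T [F [P [A c]] @ [F [P [A num]]]]]]]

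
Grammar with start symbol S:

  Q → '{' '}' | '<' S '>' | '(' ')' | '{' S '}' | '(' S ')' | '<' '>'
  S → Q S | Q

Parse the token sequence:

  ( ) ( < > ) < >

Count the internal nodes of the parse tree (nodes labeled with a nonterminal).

[S [Q ( )] [S [Q ( [S [Q < >]] )] [S [Q < >]]]]

8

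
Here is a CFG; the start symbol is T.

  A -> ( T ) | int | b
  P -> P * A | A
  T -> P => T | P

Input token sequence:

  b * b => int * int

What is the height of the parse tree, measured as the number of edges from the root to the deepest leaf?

5

[T [P [P [A b]] * [A b]] => [T [P [P [A int]] * [A int]]]]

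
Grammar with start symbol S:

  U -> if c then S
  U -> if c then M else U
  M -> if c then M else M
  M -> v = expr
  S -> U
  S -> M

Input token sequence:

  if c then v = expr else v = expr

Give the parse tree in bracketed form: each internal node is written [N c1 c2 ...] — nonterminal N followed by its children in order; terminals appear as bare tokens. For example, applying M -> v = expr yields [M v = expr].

S
M
if c then M else M
if c then v = expr else M
if c then v = expr else v = expr

[S [M if c then [M v = expr] else [M v = expr]]]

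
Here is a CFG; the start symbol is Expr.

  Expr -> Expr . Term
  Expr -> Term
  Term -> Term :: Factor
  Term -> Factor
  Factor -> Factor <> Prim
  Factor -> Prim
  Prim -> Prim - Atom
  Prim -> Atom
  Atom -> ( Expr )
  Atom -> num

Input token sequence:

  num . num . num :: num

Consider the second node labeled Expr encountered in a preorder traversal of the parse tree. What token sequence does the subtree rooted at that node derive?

num . num

[Expr [Expr [Expr [Term [Factor [Prim [Atom num]]]]] . [Term [Factor [Prim [Atom num]]]]] . [Term [Term [Factor [Prim [Atom num]]]] :: [Factor [Prim [Atom num]]]]]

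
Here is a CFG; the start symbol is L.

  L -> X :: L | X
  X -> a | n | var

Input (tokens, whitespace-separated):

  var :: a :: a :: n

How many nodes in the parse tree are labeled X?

4

[L [X var] :: [L [X a] :: [L [X a] :: [L [X n]]]]]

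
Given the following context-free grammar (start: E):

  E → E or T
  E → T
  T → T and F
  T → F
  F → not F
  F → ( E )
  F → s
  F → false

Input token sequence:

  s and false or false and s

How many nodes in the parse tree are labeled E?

2

[E [E [T [T [F s]] and [F false]]] or [T [T [F false]] and [F s]]]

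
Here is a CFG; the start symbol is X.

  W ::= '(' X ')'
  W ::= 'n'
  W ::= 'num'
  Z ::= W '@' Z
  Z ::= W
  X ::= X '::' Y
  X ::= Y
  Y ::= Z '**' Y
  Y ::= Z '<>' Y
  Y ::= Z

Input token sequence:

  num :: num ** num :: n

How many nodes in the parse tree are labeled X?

[X [X [X [Y [Z [W num]]]] :: [Y [Z [W num]] ** [Y [Z [W num]]]]] :: [Y [Z [W n]]]]

3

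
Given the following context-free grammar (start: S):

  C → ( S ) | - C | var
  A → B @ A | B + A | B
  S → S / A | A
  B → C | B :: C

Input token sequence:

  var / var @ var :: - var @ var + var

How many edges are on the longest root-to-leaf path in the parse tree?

[S [S [A [B [C var]]]] / [A [B [C var]] @ [A [B [B [C var]] :: [C - [C var]]] @ [A [B [C var]] + [A [B [C var]]]]]]]

7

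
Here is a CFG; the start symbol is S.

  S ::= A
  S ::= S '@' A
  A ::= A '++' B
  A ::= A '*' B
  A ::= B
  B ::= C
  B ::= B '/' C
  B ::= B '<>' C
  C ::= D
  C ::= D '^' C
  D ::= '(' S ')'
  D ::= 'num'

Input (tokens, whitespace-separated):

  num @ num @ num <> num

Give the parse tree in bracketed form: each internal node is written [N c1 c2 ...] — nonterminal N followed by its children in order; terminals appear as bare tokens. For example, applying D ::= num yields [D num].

[S [S [S [A [B [C [D num]]]]] @ [A [B [C [D num]]]]] @ [A [B [B [C [D num]]] <> [C [D num]]]]]

S
S @ A
S @ A @ A
A @ A @ A
B @ A @ A
C @ A @ A
D @ A @ A
num @ A @ A
num @ B @ A
num @ C @ A
num @ D @ A
num @ num @ A
num @ num @ B
num @ num @ B <> C
num @ num @ C <> C
num @ num @ D <> C
num @ num @ num <> C
num @ num @ num <> D
num @ num @ num <> num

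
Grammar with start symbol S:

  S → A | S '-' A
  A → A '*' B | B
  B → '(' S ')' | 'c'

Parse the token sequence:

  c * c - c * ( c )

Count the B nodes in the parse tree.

5

[S [S [A [A [B c]] * [B c]]] - [A [A [B c]] * [B ( [S [A [B c]]] )]]]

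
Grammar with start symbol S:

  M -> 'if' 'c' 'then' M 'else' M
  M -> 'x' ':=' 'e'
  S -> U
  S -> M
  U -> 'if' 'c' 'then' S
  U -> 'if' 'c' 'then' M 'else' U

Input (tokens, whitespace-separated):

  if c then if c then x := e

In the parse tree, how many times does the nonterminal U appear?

2

[S [U if c then [S [U if c then [S [M x := e]]]]]]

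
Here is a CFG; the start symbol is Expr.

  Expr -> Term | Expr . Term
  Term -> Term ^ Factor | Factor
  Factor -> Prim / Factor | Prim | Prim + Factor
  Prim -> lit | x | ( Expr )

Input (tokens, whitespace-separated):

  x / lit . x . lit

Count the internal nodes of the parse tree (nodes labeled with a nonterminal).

[Expr [Expr [Expr [Term [Factor [Prim x] / [Factor [Prim lit]]]]] . [Term [Factor [Prim x]]]] . [Term [Factor [Prim lit]]]]

14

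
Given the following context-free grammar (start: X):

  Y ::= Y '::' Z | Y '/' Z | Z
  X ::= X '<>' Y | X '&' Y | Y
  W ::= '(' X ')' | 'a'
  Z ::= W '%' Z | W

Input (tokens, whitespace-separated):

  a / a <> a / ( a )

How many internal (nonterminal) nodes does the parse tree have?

18

[X [X [Y [Y [Z [W a]]] / [Z [W a]]]] <> [Y [Y [Z [W a]]] / [Z [W ( [X [Y [Z [W a]]]] )]]]]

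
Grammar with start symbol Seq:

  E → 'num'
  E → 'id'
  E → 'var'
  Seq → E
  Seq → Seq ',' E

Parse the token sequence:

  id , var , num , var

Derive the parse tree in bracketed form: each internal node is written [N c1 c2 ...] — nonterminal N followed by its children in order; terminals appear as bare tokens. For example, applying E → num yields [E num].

[Seq [Seq [Seq [Seq [E id]] , [E var]] , [E num]] , [E var]]

Seq
Seq , E
Seq , E , E
Seq , E , E , E
E , E , E , E
id , E , E , E
id , var , E , E
id , var , num , E
id , var , num , var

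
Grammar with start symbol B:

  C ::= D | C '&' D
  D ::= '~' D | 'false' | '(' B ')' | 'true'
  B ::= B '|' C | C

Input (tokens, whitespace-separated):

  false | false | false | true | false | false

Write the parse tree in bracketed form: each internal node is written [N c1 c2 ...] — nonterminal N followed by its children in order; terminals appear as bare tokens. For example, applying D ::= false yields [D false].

[B [B [B [B [B [B [C [D false]]] | [C [D false]]] | [C [D false]]] | [C [D true]]] | [C [D false]]] | [C [D false]]]

B
B | C
B | C | C
B | C | C | C
B | C | C | C | C
B | C | C | C | C | C
C | C | C | C | C | C
D | C | C | C | C | C
false | C | C | C | C | C
false | D | C | C | C | C
false | false | C | C | C | C
false | false | D | C | C | C
false | false | false | C | C | C
false | false | false | D | C | C
false | false | false | true | C | C
false | false | false | true | D | C
false | false | false | true | false | C
false | false | false | true | false | D
false | false | false | true | false | false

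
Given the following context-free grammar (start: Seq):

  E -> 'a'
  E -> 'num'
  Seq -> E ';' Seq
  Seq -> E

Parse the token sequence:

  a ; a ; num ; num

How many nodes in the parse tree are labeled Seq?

[Seq [E a] ; [Seq [E a] ; [Seq [E num] ; [Seq [E num]]]]]

4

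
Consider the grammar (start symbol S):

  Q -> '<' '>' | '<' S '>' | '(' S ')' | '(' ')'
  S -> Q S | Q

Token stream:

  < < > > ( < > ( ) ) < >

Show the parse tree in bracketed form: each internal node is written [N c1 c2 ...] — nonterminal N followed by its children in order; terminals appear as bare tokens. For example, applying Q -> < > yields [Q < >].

S
Q S
< S > S
< Q > S
< < > > S
< < > > Q S
< < > > ( S ) S
< < > > ( Q S ) S
< < > > ( < > S ) S
< < > > ( < > Q ) S
< < > > ( < > ( ) ) S
< < > > ( < > ( ) ) Q
< < > > ( < > ( ) ) < >

[S [Q < [S [Q < >]] >] [S [Q ( [S [Q < >] [S [Q ( )]]] )] [S [Q < >]]]]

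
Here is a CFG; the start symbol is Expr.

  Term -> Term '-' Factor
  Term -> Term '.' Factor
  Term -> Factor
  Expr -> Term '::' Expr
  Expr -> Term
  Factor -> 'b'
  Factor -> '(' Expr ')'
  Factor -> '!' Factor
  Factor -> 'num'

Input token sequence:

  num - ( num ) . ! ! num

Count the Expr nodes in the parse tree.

[Expr [Term [Term [Term [Factor num]] - [Factor ( [Expr [Term [Factor num]]] )]] . [Factor ! [Factor ! [Factor num]]]]]

2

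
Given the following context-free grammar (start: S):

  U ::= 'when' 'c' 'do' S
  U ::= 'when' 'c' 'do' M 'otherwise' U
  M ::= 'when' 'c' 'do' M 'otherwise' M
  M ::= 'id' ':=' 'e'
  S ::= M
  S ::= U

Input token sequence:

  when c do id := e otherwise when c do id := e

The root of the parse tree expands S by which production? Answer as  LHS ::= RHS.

[S [U when c do [M id := e] otherwise [U when c do [S [M id := e]]]]]

S ::= U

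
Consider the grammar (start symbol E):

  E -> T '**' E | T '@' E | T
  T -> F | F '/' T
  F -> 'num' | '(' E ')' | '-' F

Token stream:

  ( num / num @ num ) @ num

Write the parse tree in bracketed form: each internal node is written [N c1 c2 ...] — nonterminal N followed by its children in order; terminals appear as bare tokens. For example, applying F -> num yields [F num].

E
T @ E
F @ E
( E ) @ E
( T @ E ) @ E
( F / T @ E ) @ E
( num / T @ E ) @ E
( num / F @ E ) @ E
( num / num @ E ) @ E
( num / num @ T ) @ E
( num / num @ F ) @ E
( num / num @ num ) @ E
( num / num @ num ) @ T
( num / num @ num ) @ F
( num / num @ num ) @ num

[E [T [F ( [E [T [F num] / [T [F num]]] @ [E [T [F num]]]] )]] @ [E [T [F num]]]]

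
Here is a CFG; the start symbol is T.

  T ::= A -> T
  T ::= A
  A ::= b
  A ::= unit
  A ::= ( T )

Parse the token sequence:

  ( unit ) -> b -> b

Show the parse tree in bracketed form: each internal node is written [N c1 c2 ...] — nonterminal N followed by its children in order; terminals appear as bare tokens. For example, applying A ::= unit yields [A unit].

T
A -> T
( T ) -> T
( A ) -> T
( unit ) -> T
( unit ) -> A -> T
( unit ) -> b -> T
( unit ) -> b -> A
( unit ) -> b -> b

[T [A ( [T [A unit]] )] -> [T [A b] -> [T [A b]]]]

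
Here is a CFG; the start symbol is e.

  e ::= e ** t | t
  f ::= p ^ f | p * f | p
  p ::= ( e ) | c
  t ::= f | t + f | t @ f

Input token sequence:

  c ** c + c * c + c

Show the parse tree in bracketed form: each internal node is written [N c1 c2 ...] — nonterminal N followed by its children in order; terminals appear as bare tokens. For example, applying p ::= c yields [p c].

[e [e [t [f [p c]]]] ** [t [t [t [f [p c]]] + [f [p c] * [f [p c]]]] + [f [p c]]]]

e
e ** t
t ** t
f ** t
p ** t
c ** t
c ** t + f
c ** t + f + f
c ** f + f + f
c ** p + f + f
c ** c + f + f
c ** c + p * f + f
c ** c + c * f + f
c ** c + c * p + f
c ** c + c * c + f
c ** c + c * c + p
c ** c + c * c + c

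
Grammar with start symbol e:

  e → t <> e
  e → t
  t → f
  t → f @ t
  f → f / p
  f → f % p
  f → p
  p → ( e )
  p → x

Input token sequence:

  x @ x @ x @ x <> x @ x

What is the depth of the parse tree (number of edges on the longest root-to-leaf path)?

7

[e [t [f [p x]] @ [t [f [p x]] @ [t [f [p x]] @ [t [f [p x]]]]]] <> [e [t [f [p x]] @ [t [f [p x]]]]]]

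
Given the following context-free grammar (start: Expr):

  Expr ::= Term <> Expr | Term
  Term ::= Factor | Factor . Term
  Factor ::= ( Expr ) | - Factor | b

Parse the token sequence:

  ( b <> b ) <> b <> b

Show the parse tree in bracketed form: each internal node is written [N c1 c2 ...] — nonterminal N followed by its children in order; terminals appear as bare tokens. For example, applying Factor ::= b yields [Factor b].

Expr
Term <> Expr
Factor <> Expr
( Expr ) <> Expr
( Term <> Expr ) <> Expr
( Factor <> Expr ) <> Expr
( b <> Expr ) <> Expr
( b <> Term ) <> Expr
( b <> Factor ) <> Expr
( b <> b ) <> Expr
( b <> b ) <> Term <> Expr
( b <> b ) <> Factor <> Expr
( b <> b ) <> b <> Expr
( b <> b ) <> b <> Term
( b <> b ) <> b <> Factor
( b <> b ) <> b <> b

[Expr [Term [Factor ( [Expr [Term [Factor b]] <> [Expr [Term [Factor b]]]] )]] <> [Expr [Term [Factor b]] <> [Expr [Term [Factor b]]]]]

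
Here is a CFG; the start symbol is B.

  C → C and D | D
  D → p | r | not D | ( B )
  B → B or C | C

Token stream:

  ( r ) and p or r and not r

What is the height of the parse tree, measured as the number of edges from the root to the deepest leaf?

8

[B [B [C [C [D ( [B [C [D r]]] )]] and [D p]]] or [C [C [D r]] and [D not [D r]]]]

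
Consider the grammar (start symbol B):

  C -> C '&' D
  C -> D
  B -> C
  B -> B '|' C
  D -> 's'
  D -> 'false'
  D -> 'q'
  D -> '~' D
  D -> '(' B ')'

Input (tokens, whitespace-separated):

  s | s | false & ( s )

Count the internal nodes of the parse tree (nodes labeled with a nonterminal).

[B [B [B [C [D s]]] | [C [D s]]] | [C [C [D false]] & [D ( [B [C [D s]]] )]]]

14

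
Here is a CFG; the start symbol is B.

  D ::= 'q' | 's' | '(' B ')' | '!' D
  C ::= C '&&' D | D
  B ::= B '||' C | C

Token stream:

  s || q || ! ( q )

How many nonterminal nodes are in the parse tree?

[B [B [B [C [D s]]] || [C [D q]]] || [C [D ! [D ( [B [C [D q]]] )]]]]

13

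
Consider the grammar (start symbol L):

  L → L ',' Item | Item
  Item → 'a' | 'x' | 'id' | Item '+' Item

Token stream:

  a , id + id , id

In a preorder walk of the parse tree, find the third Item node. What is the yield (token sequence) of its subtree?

id

[L [L [L [Item a]] , [Item [Item id] + [Item id]]] , [Item id]]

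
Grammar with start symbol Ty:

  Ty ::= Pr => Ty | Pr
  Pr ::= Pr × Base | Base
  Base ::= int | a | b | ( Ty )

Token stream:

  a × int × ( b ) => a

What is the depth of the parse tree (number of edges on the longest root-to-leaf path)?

6

[Ty [Pr [Pr [Pr [Base a]] × [Base int]] × [Base ( [Ty [Pr [Base b]]] )]] => [Ty [Pr [Base a]]]]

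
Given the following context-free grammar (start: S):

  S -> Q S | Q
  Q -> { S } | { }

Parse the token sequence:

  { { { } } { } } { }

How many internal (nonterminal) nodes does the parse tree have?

10

[S [Q { [S [Q { [S [Q { }]] }] [S [Q { }]]] }] [S [Q { }]]]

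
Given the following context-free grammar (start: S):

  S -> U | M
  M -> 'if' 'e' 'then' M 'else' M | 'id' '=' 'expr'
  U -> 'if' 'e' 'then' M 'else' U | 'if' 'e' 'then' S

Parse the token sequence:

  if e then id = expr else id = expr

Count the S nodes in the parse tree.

1

[S [M if e then [M id = expr] else [M id = expr]]]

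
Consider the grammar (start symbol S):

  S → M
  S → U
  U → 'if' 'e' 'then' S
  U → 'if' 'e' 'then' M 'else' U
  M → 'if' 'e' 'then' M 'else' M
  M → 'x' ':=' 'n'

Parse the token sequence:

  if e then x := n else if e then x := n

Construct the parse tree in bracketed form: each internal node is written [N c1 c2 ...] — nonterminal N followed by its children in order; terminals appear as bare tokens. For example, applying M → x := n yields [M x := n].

[S [U if e then [M x := n] else [U if e then [S [M x := n]]]]]

S
U
if e then M else U
if e then x := n else U
if e then x := n else if e then S
if e then x := n else if e then M
if e then x := n else if e then x := n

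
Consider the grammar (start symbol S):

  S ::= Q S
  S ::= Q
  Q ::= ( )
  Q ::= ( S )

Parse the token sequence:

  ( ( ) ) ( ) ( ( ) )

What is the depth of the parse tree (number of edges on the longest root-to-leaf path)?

[S [Q ( [S [Q ( )]] )] [S [Q ( )] [S [Q ( [S [Q ( )]] )]]]]

6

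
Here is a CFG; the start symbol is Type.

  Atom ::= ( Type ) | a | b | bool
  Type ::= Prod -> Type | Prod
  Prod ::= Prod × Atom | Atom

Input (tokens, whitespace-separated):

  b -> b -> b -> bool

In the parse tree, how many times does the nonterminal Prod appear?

[Type [Prod [Atom b]] -> [Type [Prod [Atom b]] -> [Type [Prod [Atom b]] -> [Type [Prod [Atom bool]]]]]]

4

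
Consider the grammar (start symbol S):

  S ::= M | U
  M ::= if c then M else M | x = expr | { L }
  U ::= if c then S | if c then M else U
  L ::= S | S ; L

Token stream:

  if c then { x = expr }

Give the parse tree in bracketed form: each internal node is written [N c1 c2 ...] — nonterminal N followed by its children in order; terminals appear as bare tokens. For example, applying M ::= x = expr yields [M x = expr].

[S [U if c then [S [M { [L [S [M x = expr]]] }]]]]

S
U
if c then S
if c then M
if c then { L }
if c then { S }
if c then { M }
if c then { x = expr }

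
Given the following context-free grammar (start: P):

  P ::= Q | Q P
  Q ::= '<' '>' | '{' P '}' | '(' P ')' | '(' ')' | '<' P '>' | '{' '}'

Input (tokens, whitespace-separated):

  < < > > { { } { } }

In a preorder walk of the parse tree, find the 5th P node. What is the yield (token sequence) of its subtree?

[P [Q < [P [Q < >]] >] [P [Q { [P [Q { }] [P [Q { }]]] }]]]

{ }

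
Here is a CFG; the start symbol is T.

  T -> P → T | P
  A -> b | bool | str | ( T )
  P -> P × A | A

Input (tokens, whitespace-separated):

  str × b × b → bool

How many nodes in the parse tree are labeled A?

4

[T [P [P [P [A str]] × [A b]] × [A b]] → [T [P [A bool]]]]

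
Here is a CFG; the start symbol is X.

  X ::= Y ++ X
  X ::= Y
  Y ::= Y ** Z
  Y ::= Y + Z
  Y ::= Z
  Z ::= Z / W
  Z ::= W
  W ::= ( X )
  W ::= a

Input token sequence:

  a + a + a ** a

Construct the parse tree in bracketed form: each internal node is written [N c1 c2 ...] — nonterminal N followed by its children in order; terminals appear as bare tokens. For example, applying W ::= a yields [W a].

X
Y
Y ** Z
Y + Z ** Z
Y + Z + Z ** Z
Z + Z + Z ** Z
W + Z + Z ** Z
a + Z + Z ** Z
a + W + Z ** Z
a + a + Z ** Z
a + a + W ** Z
a + a + a ** Z
a + a + a ** W
a + a + a ** a

[X [Y [Y [Y [Y [Z [W a]]] + [Z [W a]]] + [Z [W a]]] ** [Z [W a]]]]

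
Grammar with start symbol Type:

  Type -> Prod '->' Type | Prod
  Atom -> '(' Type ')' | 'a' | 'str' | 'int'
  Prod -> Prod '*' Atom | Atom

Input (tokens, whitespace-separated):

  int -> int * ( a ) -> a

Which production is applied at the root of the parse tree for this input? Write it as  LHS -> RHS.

Type -> Prod '->' Type

[Type [Prod [Atom int]] -> [Type [Prod [Prod [Atom int]] * [Atom ( [Type [Prod [Atom a]]] )]] -> [Type [Prod [Atom a]]]]]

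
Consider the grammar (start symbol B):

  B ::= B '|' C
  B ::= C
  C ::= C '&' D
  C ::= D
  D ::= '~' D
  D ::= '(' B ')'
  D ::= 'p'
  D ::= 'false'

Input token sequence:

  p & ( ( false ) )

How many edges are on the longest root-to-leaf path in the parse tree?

[B [C [C [D p]] & [D ( [B [C [D ( [B [C [D false]]] )]]] )]]]

9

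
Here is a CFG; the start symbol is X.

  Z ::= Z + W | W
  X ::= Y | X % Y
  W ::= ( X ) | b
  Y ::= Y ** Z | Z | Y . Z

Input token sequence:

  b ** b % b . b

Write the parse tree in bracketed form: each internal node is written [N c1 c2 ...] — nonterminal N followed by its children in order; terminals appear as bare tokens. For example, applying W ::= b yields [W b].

[X [X [Y [Y [Z [W b]]] ** [Z [W b]]]] % [Y [Y [Z [W b]]] . [Z [W b]]]]

X
X % Y
Y % Y
Y ** Z % Y
Z ** Z % Y
W ** Z % Y
b ** Z % Y
b ** W % Y
b ** b % Y
b ** b % Y . Z
b ** b % Z . Z
b ** b % W . Z
b ** b % b . Z
b ** b % b . W
b ** b % b . b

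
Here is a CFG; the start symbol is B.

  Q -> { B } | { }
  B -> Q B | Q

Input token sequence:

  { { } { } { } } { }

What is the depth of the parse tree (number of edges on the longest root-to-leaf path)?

6

[B [Q { [B [Q { }] [B [Q { }] [B [Q { }]]]] }] [B [Q { }]]]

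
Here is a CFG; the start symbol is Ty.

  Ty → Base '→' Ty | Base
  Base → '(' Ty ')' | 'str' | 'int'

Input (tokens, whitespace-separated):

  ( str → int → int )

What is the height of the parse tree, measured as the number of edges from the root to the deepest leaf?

[Ty [Base ( [Ty [Base str] → [Ty [Base int] → [Ty [Base int]]]] )]]

6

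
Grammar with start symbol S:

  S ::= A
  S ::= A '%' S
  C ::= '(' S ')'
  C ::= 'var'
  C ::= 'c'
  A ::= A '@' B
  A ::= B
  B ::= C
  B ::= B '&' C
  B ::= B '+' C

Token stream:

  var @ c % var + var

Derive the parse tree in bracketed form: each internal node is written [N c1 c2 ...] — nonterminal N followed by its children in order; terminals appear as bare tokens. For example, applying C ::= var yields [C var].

[S [A [A [B [C var]]] @ [B [C c]]] % [S [A [B [B [C var]] + [C var]]]]]

S
A % S
A @ B % S
B @ B % S
C @ B % S
var @ B % S
var @ C % S
var @ c % S
var @ c % A
var @ c % B
var @ c % B + C
var @ c % C + C
var @ c % var + C
var @ c % var + var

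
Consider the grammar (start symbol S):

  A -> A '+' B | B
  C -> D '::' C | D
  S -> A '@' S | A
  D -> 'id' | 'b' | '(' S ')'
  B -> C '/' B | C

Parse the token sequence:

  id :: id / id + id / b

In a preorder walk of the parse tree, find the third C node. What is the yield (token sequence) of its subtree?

[S [A [A [B [C [D id] :: [C [D id]]] / [B [C [D id]]]]] + [B [C [D id]] / [B [C [D b]]]]]]

id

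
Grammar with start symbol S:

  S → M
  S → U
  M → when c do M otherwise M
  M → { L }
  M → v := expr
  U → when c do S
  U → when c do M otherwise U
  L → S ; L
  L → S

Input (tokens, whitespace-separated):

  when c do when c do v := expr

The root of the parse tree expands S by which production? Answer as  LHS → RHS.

[S [U when c do [S [U when c do [S [M v := expr]]]]]]

S → U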